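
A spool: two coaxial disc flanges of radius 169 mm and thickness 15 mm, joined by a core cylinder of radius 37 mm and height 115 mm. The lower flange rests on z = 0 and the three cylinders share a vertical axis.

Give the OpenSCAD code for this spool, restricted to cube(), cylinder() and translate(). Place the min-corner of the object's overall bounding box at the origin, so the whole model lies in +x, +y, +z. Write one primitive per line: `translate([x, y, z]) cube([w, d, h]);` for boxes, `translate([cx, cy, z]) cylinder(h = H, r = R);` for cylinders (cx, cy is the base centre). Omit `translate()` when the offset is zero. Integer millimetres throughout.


translate([169, 169, 0]) cylinder(h = 15, r = 169);
translate([169, 169, 15]) cylinder(h = 115, r = 37);
translate([169, 169, 130]) cylinder(h = 15, r = 169);


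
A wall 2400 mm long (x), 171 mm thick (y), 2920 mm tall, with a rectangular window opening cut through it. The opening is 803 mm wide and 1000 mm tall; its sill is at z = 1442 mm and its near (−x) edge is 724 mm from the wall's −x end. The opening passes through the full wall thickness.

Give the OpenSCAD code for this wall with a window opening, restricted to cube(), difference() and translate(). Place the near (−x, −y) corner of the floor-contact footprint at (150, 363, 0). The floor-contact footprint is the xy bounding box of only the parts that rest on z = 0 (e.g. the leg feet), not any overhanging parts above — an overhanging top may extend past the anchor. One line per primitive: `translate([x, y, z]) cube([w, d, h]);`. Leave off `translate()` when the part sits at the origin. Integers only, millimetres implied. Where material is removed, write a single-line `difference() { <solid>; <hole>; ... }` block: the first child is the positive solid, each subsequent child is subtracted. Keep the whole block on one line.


difference() { translate([150, 363, 0]) cube([2400, 171, 2920]); translate([874, 363, 1442]) cube([803, 171, 1000]); }


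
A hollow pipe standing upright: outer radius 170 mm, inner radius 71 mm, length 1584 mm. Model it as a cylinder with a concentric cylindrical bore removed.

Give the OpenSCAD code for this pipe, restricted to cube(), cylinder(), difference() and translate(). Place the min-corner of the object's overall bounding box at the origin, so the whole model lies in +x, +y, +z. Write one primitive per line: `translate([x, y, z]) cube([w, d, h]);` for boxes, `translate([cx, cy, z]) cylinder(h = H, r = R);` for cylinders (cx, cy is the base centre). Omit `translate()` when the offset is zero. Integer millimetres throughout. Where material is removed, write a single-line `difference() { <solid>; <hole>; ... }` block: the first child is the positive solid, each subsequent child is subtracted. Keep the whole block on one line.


difference() { translate([170, 170, 0]) cylinder(h = 1584, r = 170); translate([170, 170, 0]) cylinder(h = 1584, r = 71); }


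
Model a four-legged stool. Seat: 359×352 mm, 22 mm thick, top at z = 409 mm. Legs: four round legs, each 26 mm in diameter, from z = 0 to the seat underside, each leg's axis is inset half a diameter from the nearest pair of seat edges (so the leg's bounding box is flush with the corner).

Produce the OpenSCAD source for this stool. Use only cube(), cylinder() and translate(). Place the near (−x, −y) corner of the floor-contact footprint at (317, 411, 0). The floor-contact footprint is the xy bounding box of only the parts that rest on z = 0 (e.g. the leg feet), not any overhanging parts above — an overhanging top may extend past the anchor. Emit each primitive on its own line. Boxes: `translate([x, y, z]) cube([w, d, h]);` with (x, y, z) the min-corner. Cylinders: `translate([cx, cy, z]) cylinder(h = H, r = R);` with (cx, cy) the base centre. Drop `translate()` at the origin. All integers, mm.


translate([317, 411, 387]) cube([359, 352, 22]);
translate([330, 424, 0]) cylinder(h = 387, r = 13);
translate([663, 424, 0]) cylinder(h = 387, r = 13);
translate([330, 750, 0]) cylinder(h = 387, r = 13);
translate([663, 750, 0]) cylinder(h = 387, r = 13);


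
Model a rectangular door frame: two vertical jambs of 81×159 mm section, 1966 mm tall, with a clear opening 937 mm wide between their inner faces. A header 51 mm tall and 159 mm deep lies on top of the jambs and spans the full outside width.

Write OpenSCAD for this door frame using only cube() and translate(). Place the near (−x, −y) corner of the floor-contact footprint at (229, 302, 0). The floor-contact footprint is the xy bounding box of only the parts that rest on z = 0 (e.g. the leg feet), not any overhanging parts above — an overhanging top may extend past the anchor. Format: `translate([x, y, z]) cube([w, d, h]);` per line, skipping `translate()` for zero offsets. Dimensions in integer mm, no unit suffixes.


translate([229, 302, 0]) cube([81, 159, 1966]);
translate([1247, 302, 0]) cube([81, 159, 1966]);
translate([229, 302, 1966]) cube([1099, 159, 51]);


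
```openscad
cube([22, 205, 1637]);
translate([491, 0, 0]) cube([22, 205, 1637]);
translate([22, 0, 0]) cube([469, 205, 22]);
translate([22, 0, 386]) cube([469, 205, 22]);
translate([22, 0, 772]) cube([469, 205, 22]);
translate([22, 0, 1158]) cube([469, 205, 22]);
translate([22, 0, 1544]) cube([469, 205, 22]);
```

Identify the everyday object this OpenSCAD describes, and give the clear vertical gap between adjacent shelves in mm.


A bookshelf. The clear shelf gap is 364 mm.

Two tall side panels with 5 horizontal boards between them — a bookshelf. The first two shelf undersides are at z = 0 and z = 386; with shelf thickness 22, the clear gap is 386 − 0 − 22 = 364 mm.


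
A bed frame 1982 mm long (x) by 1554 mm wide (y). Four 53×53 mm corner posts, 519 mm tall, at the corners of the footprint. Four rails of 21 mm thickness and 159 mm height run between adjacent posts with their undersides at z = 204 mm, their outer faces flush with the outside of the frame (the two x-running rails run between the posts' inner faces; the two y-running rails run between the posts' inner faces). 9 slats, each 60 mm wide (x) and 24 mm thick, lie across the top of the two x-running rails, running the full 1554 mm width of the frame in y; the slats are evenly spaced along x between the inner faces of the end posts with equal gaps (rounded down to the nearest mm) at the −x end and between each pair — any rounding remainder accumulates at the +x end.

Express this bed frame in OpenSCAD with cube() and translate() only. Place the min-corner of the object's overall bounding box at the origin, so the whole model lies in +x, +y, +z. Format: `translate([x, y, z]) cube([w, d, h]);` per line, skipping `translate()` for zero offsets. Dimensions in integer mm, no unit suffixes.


// slat z = rail_z + rail_h = 204 + 159 = 363
// slat gap = ⌊(1876 − 9·60) / 10⌋ = 133
cube([53, 53, 519]);
translate([0, 1501, 0]) cube([53, 53, 519]);
translate([1929, 0, 0]) cube([53, 53, 519]);
translate([1929, 1501, 0]) cube([53, 53, 519]);
translate([53, 0, 204]) cube([1876, 21, 159]);
translate([53, 1533, 204]) cube([1876, 21, 159]);
translate([0, 53, 204]) cube([21, 1448, 159]);
translate([1961, 53, 204]) cube([21, 1448, 159]);
translate([186, 0, 363]) cube([60, 1554, 24]);
translate([379, 0, 363]) cube([60, 1554, 24]);
translate([572, 0, 363]) cube([60, 1554, 24]);
translate([765, 0, 363]) cube([60, 1554, 24]);
translate([958, 0, 363]) cube([60, 1554, 24]);
translate([1151, 0, 363]) cube([60, 1554, 24]);
translate([1344, 0, 363]) cube([60, 1554, 24]);
translate([1537, 0, 363]) cube([60, 1554, 24]);
translate([1730, 0, 363]) cube([60, 1554, 24]);


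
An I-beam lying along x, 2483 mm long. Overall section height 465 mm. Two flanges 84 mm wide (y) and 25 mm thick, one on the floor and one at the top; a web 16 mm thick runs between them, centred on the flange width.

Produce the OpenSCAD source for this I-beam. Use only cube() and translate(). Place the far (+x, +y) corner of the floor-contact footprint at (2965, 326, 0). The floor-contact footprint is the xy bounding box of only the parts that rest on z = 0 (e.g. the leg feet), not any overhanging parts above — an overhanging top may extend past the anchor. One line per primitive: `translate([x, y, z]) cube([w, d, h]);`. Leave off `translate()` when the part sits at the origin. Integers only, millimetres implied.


translate([482, 242, 0]) cube([2483, 84, 25]);
translate([482, 276, 25]) cube([2483, 16, 415]);
translate([482, 242, 440]) cube([2483, 84, 25]);


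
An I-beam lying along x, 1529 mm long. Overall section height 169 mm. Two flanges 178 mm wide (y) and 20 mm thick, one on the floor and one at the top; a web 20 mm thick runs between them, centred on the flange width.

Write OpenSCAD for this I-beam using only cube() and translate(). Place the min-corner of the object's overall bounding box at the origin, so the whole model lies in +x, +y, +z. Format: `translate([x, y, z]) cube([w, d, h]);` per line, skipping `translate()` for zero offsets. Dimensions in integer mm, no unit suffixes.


cube([1529, 178, 20]);
translate([0, 79, 20]) cube([1529, 20, 129]);
translate([0, 0, 149]) cube([1529, 178, 20]);


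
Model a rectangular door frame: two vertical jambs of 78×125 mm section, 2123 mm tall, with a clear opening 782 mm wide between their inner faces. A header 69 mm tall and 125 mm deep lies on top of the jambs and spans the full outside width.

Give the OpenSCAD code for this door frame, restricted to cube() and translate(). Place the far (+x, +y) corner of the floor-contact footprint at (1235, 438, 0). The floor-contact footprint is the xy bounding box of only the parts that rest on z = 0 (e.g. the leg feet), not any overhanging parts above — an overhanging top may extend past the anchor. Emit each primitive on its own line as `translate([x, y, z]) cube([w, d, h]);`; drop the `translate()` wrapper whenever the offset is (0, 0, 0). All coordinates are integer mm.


translate([297, 313, 0]) cube([78, 125, 2123]);
translate([1157, 313, 0]) cube([78, 125, 2123]);
translate([297, 313, 2123]) cube([938, 125, 69]);


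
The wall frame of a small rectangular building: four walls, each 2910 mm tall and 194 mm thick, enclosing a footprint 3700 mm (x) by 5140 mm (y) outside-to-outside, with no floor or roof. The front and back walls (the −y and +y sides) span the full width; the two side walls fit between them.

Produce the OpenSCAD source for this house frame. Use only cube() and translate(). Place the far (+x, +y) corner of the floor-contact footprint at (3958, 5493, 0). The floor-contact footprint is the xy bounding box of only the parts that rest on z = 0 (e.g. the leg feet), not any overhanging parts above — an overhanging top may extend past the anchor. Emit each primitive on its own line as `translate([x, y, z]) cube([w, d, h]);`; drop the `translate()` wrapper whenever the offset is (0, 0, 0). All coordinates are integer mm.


translate([258, 353, 0]) cube([3700, 194, 2910]);
translate([258, 5299, 0]) cube([3700, 194, 2910]);
translate([258, 547, 0]) cube([194, 4752, 2910]);
translate([3764, 547, 0]) cube([194, 4752, 2910]);


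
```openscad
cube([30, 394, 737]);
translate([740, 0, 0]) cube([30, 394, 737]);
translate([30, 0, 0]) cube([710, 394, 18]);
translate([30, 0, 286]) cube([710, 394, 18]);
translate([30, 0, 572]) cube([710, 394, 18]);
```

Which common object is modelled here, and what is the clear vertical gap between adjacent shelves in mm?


A bookshelf. The clear shelf gap is 268 mm.

Two tall side panels with 3 horizontal boards between them — a bookshelf. The first two shelf undersides are at z = 0 and z = 286; with shelf thickness 18, the clear gap is 286 − 0 − 18 = 268 mm.


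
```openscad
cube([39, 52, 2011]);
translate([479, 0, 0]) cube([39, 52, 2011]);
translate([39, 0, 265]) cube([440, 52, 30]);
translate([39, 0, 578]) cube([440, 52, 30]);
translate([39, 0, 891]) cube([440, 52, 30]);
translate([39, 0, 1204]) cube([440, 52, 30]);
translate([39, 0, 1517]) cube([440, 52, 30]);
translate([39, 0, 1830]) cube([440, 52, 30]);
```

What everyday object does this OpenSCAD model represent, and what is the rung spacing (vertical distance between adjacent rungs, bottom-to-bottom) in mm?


A ladder. The rung spacing is 313 mm.

Two tall 39×52 posts with 6 short bars between them — a ladder. Adjacent rungs sit at z = 265 and z = 578, so the spacing is 578 − 265 = 313 mm.


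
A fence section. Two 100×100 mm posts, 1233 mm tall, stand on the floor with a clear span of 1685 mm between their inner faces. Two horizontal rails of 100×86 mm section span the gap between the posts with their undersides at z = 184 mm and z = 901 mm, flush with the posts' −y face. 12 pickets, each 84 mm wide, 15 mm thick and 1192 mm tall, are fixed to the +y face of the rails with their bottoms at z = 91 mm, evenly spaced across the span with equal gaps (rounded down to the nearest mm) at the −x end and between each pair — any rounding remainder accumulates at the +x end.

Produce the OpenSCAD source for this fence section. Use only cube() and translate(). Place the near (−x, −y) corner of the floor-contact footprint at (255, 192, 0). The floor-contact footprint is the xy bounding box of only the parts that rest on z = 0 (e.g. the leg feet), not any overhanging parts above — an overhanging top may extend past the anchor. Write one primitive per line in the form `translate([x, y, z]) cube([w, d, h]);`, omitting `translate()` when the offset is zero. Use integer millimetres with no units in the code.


translate([255, 192, 0]) cube([100, 100, 1233]);
translate([2040, 192, 0]) cube([100, 100, 1233]);
translate([355, 192, 184]) cube([1685, 100, 86]);
translate([355, 192, 901]) cube([1685, 100, 86]);
translate([407, 292, 91]) cube([84, 15, 1192]);
translate([543, 292, 91]) cube([84, 15, 1192]);
translate([679, 292, 91]) cube([84, 15, 1192]);
translate([815, 292, 91]) cube([84, 15, 1192]);
translate([951, 292, 91]) cube([84, 15, 1192]);
translate([1087, 292, 91]) cube([84, 15, 1192]);
translate([1223, 292, 91]) cube([84, 15, 1192]);
translate([1359, 292, 91]) cube([84, 15, 1192]);
translate([1495, 292, 91]) cube([84, 15, 1192]);
translate([1631, 292, 91]) cube([84, 15, 1192]);
translate([1767, 292, 91]) cube([84, 15, 1192]);
translate([1903, 292, 91]) cube([84, 15, 1192]);


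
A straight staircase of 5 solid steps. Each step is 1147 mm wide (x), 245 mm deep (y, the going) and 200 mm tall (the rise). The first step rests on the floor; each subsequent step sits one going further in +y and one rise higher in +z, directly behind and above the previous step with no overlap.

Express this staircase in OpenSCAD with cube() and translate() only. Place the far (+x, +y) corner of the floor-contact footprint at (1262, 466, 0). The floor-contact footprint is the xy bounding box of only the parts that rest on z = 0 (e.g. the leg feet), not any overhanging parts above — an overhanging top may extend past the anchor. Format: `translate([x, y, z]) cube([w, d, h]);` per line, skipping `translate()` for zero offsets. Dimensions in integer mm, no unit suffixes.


translate([115, 221, 0]) cube([1147, 245, 200]);
translate([115, 466, 200]) cube([1147, 245, 200]);
translate([115, 711, 400]) cube([1147, 245, 200]);
translate([115, 956, 600]) cube([1147, 245, 200]);
translate([115, 1201, 800]) cube([1147, 245, 200]);


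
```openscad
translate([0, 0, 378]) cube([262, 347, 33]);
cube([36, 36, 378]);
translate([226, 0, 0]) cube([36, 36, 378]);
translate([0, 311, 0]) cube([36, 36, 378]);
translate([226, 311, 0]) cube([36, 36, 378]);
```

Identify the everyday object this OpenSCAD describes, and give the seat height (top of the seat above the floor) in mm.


A stool. The seat height is 411 mm.

A 262×347×33 slab at z = 378 on four corner posts — a stool. The seat top is 378 + 33 = 411 mm.


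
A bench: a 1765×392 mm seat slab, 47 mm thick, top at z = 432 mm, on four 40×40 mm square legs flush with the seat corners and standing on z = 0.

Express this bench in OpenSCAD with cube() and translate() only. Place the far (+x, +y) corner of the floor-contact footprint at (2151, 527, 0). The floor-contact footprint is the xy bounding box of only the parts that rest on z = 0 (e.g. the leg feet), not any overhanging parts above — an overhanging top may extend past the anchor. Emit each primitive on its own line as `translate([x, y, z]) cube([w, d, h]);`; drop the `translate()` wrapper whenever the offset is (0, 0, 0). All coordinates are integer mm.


// leg_h = 432 − 47 = 385
translate([386, 135, 385]) cube([1765, 392, 47]);
translate([386, 135, 0]) cube([40, 40, 385]);
translate([386, 487, 0]) cube([40, 40, 385]);
translate([2111, 135, 0]) cube([40, 40, 385]);
translate([2111, 487, 0]) cube([40, 40, 385]);


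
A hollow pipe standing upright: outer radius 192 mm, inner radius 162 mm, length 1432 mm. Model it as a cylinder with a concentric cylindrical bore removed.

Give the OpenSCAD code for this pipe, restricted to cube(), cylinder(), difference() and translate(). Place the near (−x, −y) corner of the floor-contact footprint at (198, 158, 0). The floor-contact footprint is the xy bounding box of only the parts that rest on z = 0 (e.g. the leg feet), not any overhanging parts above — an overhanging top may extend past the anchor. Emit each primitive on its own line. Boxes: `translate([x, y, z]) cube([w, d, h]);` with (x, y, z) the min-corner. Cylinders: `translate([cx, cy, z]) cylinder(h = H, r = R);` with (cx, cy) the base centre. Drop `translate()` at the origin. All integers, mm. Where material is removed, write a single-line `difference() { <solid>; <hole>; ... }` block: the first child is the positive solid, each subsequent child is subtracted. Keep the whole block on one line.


difference() { translate([390, 350, 0]) cylinder(h = 1432, r = 192); translate([390, 350, 0]) cylinder(h = 1432, r = 162); }


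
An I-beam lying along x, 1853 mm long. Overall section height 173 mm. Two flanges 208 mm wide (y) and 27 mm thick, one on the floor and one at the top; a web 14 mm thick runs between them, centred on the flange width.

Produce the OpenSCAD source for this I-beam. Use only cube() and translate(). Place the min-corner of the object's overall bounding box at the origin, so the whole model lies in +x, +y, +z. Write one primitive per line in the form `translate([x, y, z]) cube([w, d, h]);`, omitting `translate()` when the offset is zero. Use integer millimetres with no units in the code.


cube([1853, 208, 27]);
translate([0, 97, 27]) cube([1853, 14, 119]);
translate([0, 0, 146]) cube([1853, 208, 27]);


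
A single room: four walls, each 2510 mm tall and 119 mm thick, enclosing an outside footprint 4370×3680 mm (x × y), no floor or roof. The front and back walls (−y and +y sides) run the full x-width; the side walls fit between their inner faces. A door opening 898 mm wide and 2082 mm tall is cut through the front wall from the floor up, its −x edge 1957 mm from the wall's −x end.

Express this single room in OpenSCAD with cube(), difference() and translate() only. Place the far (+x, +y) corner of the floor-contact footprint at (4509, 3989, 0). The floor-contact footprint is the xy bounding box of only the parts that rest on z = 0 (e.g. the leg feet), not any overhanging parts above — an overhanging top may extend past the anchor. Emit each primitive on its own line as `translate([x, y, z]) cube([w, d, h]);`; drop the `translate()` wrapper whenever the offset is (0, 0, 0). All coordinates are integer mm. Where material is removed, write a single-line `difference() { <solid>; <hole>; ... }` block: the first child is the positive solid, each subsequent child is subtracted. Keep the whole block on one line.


difference() { translate([139, 309, 0]) cube([4370, 119, 2510]); translate([2096, 309, 0]) cube([898, 119, 2082]); }
translate([139, 3870, 0]) cube([4370, 119, 2510]);
translate([139, 428, 0]) cube([119, 3442, 2510]);
translate([4390, 428, 0]) cube([119, 3442, 2510]);


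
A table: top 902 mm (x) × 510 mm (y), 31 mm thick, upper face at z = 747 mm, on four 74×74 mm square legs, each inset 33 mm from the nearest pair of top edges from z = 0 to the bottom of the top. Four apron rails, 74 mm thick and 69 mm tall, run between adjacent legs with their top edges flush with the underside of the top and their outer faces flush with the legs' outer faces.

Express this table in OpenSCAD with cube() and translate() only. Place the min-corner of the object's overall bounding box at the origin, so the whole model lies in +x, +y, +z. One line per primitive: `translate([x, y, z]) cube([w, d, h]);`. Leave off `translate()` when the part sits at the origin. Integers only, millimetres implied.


translate([0, 0, 716]) cube([902, 510, 31]);
translate([33, 33, 0]) cube([74, 74, 716]);
translate([795, 33, 0]) cube([74, 74, 716]);
translate([33, 403, 0]) cube([74, 74, 716]);
translate([795, 403, 0]) cube([74, 74, 716]);
translate([107, 33, 647]) cube([688, 74, 69]);
translate([107, 403, 647]) cube([688, 74, 69]);
translate([33, 107, 647]) cube([74, 296, 69]);
translate([795, 107, 647]) cube([74, 296, 69]);


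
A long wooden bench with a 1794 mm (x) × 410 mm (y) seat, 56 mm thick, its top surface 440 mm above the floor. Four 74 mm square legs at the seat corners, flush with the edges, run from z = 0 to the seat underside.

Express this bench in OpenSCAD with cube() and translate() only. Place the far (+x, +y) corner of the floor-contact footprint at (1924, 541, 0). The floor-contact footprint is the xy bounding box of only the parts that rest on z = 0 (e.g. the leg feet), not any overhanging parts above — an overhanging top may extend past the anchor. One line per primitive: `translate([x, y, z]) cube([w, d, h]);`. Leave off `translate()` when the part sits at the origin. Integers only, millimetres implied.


translate([130, 131, 384]) cube([1794, 410, 56]);
translate([130, 131, 0]) cube([74, 74, 384]);
translate([130, 467, 0]) cube([74, 74, 384]);
translate([1850, 131, 0]) cube([74, 74, 384]);
translate([1850, 467, 0]) cube([74, 74, 384]);


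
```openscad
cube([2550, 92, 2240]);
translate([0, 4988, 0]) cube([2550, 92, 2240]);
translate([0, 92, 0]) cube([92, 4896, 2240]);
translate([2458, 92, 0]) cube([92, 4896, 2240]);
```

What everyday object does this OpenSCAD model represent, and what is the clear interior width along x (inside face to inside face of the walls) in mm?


A house (or room) frame. The interior width is 2366 mm.

Four 2240 mm walls enclosing a rectangle with no floor or roof — a room or house frame. Outside width is 2550 mm and wall thickness is 92 mm, so the interior width is 2550 − 2 × 92 = 2366 mm.


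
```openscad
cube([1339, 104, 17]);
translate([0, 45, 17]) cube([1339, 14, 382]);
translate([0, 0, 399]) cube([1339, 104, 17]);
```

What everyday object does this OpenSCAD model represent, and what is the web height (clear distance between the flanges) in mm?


An I-beam. The web height is 382 mm.

Two wide flanges with a thin centred web — an I-beam. Overall 416 mm minus two 17 mm flanges gives a web of 416 − 2·17 = 382 mm.


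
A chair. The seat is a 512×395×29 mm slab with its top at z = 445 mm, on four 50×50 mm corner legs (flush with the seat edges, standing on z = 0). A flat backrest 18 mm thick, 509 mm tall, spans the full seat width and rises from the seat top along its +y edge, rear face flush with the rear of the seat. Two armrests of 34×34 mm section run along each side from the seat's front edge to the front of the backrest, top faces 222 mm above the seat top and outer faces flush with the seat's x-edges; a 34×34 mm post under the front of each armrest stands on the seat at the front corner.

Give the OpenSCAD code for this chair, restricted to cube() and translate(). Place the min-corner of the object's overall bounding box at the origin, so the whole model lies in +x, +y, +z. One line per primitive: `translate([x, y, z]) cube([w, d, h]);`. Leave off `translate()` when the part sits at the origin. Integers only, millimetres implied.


translate([0, 0, 416]) cube([512, 395, 29]);
cube([50, 50, 416]);
translate([462, 0, 0]) cube([50, 50, 416]);
translate([0, 345, 0]) cube([50, 50, 416]);
translate([462, 345, 0]) cube([50, 50, 416]);
translate([0, 377, 445]) cube([512, 18, 509]);
translate([0, 0, 633]) cube([34, 377, 34]);
translate([478, 0, 633]) cube([34, 377, 34]);
translate([0, 0, 445]) cube([34, 34, 188]);
translate([478, 0, 445]) cube([34, 34, 188]);


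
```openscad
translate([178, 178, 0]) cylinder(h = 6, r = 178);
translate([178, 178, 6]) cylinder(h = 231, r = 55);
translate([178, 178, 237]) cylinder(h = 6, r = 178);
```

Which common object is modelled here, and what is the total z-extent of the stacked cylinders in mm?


A spool. The overall height is 243 mm.

Three coaxial cylinders, large–small–large — a spool. Two 6 mm flanges and a 231 mm core give 6 + 231 + 6 = 243 mm.


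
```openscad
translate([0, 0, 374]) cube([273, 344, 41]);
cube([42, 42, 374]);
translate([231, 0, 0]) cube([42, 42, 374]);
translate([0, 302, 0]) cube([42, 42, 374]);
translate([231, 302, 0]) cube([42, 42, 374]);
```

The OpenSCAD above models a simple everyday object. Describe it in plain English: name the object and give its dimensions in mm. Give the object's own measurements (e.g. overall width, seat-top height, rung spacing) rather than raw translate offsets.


A four-legged stool. The seat is a 273×344×41 mm slab whose top surface is at z = 415 mm; four square legs, each 42×42 mm in cross-section, run from the floor (z = 0) to the underside of the seat, each flush with a corner of the seat.


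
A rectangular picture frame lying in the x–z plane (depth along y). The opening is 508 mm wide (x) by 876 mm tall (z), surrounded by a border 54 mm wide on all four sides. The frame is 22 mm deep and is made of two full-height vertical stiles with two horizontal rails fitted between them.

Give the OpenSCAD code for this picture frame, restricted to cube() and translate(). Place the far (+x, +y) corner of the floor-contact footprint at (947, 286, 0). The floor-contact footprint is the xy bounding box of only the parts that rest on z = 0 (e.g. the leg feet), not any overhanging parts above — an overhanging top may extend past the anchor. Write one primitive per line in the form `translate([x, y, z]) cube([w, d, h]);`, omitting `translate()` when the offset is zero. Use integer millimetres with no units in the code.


translate([331, 264, 0]) cube([54, 22, 984]);
translate([893, 264, 0]) cube([54, 22, 984]);
translate([385, 264, 0]) cube([508, 22, 54]);
translate([385, 264, 930]) cube([508, 22, 54]);


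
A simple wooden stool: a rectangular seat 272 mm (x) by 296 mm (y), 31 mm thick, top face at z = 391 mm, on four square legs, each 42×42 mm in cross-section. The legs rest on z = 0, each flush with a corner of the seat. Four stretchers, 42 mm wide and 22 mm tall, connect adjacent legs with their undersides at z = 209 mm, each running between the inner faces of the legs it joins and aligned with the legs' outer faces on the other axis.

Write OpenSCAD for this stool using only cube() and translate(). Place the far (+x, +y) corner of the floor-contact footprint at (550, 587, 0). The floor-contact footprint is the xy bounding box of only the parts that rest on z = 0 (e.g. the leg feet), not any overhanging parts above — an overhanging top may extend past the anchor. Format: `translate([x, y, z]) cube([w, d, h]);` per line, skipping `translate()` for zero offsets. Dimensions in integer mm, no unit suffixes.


translate([278, 291, 360]) cube([272, 296, 31]);
translate([278, 291, 0]) cube([42, 42, 360]);
translate([508, 291, 0]) cube([42, 42, 360]);
translate([278, 545, 0]) cube([42, 42, 360]);
translate([508, 545, 0]) cube([42, 42, 360]);
translate([320, 291, 209]) cube([188, 42, 22]);
translate([320, 545, 209]) cube([188, 42, 22]);
translate([278, 333, 209]) cube([42, 212, 22]);
translate([508, 333, 209]) cube([42, 212, 22]);


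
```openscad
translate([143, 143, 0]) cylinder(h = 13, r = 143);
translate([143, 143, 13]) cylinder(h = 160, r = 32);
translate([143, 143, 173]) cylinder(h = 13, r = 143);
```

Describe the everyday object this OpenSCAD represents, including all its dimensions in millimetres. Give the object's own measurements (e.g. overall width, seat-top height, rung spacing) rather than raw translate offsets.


A spool: two coaxial disc flanges of radius 143 mm and thickness 13 mm, joined by a core cylinder of radius 32 mm and height 160 mm. The lower flange rests on z = 0 and the three cylinders share a vertical axis.


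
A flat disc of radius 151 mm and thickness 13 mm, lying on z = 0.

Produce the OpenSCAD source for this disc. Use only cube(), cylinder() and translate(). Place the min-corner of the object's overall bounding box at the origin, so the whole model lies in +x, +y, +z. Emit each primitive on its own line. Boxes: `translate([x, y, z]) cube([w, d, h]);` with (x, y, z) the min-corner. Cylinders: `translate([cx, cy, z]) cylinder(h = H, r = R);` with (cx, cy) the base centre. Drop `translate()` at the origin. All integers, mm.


translate([151, 151, 0]) cylinder(h = 13, r = 151);


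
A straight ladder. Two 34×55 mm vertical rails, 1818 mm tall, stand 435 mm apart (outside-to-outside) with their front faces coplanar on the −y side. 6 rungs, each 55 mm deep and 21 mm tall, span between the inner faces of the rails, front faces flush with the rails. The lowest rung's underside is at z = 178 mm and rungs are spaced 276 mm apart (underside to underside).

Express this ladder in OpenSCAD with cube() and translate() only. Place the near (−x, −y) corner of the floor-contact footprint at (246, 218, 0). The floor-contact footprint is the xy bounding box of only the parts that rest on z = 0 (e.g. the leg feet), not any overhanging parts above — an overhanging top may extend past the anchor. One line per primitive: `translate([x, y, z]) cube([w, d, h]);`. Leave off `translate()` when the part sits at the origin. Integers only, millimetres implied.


translate([246, 218, 0]) cube([34, 55, 1818]);
translate([647, 218, 0]) cube([34, 55, 1818]);
translate([280, 218, 178]) cube([367, 55, 21]);
translate([280, 218, 454]) cube([367, 55, 21]);
translate([280, 218, 730]) cube([367, 55, 21]);
translate([280, 218, 1006]) cube([367, 55, 21]);
translate([280, 218, 1282]) cube([367, 55, 21]);
translate([280, 218, 1558]) cube([367, 55, 21]);


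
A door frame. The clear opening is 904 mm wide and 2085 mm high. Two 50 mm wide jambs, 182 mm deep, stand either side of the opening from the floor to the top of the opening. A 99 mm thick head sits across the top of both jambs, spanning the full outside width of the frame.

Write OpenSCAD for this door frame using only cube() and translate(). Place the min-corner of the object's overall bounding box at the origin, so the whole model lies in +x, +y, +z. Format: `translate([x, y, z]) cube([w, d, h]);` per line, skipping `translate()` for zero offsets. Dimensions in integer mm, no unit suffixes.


cube([50, 182, 2085]);
translate([954, 0, 0]) cube([50, 182, 2085]);
translate([0, 0, 2085]) cube([1004, 182, 99]);


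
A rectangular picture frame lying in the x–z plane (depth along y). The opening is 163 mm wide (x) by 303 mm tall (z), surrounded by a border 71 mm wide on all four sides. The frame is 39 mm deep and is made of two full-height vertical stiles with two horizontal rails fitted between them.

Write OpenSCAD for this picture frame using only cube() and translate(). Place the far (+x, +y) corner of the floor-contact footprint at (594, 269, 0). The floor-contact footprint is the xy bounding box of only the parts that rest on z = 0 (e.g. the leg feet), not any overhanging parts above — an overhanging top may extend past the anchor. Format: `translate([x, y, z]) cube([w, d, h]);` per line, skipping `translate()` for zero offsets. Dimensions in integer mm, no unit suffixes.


translate([289, 230, 0]) cube([71, 39, 445]);
translate([523, 230, 0]) cube([71, 39, 445]);
translate([360, 230, 0]) cube([163, 39, 71]);
translate([360, 230, 374]) cube([163, 39, 71]);


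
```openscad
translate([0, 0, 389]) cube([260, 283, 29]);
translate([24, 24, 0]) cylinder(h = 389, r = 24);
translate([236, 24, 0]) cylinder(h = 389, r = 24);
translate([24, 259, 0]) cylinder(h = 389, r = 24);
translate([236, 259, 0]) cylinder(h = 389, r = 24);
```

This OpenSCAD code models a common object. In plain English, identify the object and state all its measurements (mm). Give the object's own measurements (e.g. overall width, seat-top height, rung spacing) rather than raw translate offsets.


A four-legged stool. The seat is a 260×283×29 mm slab whose top surface is at z = 418 mm; four round legs, each 48 mm in diameter, run from the floor (z = 0) to the underside of the seat, each leg's axis is inset half a diameter from the nearest pair of seat edges (so the leg's bounding box is flush with the corner).


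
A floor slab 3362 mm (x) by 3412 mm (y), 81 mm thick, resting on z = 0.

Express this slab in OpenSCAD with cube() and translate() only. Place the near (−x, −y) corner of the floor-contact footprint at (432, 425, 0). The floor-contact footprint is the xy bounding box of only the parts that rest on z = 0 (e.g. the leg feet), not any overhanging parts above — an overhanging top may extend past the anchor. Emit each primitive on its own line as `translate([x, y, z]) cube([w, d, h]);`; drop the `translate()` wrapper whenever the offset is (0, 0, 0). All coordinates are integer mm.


translate([432, 425, 0]) cube([3362, 3412, 81]);


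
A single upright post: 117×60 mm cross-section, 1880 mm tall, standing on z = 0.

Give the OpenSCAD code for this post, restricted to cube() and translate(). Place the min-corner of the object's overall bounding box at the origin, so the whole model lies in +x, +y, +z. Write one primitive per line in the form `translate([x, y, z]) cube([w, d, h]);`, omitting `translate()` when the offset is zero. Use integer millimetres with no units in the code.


cube([117, 60, 1880]);


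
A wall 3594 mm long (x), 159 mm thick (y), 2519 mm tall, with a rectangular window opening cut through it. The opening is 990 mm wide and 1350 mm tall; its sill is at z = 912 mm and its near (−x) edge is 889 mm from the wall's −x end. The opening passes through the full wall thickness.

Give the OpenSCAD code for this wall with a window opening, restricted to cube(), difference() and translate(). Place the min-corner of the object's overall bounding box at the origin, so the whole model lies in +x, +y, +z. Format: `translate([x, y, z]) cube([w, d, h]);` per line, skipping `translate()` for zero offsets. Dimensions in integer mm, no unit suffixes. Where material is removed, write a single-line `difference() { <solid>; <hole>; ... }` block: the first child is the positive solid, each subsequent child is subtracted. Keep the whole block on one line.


difference() { cube([3594, 159, 2519]); translate([889, 0, 912]) cube([990, 159, 1350]); }


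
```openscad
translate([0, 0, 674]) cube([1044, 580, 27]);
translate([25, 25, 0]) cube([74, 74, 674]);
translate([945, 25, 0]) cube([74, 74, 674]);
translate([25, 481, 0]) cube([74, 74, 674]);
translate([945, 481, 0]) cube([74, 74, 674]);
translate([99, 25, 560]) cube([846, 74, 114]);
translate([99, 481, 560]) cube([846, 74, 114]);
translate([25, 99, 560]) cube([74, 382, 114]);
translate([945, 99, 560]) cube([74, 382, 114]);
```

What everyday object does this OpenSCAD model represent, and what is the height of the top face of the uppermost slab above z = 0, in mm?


A table. The table height is 701 mm.

A 1044×580×27 slab sits at z = 674 on four 74 mm square posts — a table. The top surface is at 674 + 27 = 701 mm.


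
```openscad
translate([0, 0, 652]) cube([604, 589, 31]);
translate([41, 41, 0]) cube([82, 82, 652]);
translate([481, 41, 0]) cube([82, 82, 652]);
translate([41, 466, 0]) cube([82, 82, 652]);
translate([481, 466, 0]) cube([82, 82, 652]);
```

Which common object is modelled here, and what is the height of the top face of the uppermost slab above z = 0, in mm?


A table. The table height is 683 mm.

A 604×589×31 slab sits at z = 652 on four 82 mm square posts — a table. The top surface is at 652 + 31 = 683 mm.


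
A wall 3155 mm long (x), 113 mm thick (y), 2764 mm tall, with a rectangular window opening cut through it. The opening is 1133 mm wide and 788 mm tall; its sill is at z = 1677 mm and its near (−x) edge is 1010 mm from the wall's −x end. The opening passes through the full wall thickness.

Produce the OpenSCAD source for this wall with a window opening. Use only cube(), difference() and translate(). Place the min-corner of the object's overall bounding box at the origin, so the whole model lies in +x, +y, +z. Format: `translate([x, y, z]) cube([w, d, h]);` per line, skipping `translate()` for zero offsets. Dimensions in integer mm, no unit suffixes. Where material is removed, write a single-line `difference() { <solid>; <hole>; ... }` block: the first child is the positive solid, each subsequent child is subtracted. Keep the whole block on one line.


difference() { cube([3155, 113, 2764]); translate([1010, 0, 1677]) cube([1133, 113, 788]); }


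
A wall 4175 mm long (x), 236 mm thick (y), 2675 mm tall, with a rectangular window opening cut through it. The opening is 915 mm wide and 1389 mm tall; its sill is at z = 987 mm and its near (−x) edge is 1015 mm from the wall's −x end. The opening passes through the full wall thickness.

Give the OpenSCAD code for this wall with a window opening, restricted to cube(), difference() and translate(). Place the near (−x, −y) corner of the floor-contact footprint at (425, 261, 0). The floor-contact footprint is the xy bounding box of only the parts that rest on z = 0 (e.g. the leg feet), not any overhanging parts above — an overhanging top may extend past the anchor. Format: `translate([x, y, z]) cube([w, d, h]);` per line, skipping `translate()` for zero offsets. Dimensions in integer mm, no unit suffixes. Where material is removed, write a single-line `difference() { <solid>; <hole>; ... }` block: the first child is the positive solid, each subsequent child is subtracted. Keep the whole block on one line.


difference() { translate([425, 261, 0]) cube([4175, 236, 2675]); translate([1440, 261, 987]) cube([915, 236, 1389]); }


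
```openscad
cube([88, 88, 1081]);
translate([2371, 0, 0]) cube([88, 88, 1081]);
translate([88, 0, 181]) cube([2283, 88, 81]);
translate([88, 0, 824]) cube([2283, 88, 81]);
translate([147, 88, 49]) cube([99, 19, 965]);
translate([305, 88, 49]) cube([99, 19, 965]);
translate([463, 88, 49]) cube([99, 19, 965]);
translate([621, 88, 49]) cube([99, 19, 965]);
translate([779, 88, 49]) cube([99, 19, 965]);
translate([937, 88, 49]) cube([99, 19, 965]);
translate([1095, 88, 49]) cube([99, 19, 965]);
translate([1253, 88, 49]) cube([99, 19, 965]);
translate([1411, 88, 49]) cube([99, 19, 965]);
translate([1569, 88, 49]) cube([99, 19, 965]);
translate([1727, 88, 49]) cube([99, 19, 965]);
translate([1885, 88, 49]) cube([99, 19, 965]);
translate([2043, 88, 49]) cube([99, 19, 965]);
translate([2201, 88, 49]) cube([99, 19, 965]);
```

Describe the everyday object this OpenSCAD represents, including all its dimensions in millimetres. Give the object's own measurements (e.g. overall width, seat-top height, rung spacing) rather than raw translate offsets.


A fence section. Two 88×88 mm posts, 1081 mm tall, stand on the floor with a clear span of 2283 mm between their inner faces. Two horizontal rails of 88×81 mm section span the gap between the posts with their undersides at z = 181 mm and z = 824 mm, flush with the posts' −y face. 14 pickets, each 99 mm wide, 19 mm thick and 965 mm tall, are fixed to the +y face of the rails with their bottoms at z = 49 mm, spaced across the span with a 59 mm gap after the −x post and between neighbouring pickets, with 71 mm left before the +x post.


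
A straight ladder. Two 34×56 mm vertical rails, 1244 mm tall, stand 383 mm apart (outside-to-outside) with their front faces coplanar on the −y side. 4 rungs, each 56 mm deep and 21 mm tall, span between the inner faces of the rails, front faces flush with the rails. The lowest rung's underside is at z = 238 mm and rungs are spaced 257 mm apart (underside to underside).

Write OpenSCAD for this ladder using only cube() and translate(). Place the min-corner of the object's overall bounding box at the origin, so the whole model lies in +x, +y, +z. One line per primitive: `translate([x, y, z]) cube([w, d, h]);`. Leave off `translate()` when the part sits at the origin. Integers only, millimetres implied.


cube([34, 56, 1244]);
translate([349, 0, 0]) cube([34, 56, 1244]);
translate([34, 0, 238]) cube([315, 56, 21]);
translate([34, 0, 495]) cube([315, 56, 21]);
translate([34, 0, 752]) cube([315, 56, 21]);
translate([34, 0, 1009]) cube([315, 56, 21]);
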